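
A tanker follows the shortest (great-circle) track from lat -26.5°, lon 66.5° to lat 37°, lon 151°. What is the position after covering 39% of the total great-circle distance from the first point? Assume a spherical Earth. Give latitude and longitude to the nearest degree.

≈ lat -1°, lon 98°

The haversine formula gives a central angle δ ≈ 1.772 rad (101.5°) between the endpoints.
Interpolate at f = 0.39 with slerp weights a = sin((1−f)δ)/sin δ ≈ 0.901, b = sin(fδ)/sin δ ≈ 0.651.
p = a·p₁ + b·p₂ ≈ (-0.133, 0.991, -0.010); φ = arcsin(p_z) ≈ -0.59°, λ = atan2(p_y, p_x) ≈ 97.64°.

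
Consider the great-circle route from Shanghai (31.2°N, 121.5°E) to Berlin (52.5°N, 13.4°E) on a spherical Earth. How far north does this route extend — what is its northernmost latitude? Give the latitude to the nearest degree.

≈ 59°N

The great circle lies in the plane with unit normal n̂ = (p₁ × p₂)/|p₁ × p₂|.
Here n̂_z ≈ -0.511; the vertex latitude is φ_max = arccos|n̂_z| ≈ 59.3°.
Check via Clairaut: cos φ_max = |cos φ₁| · sin C = cos(31.2°)·sin(36.7°) ≈ 0.511, again giving ≈ 59.3°.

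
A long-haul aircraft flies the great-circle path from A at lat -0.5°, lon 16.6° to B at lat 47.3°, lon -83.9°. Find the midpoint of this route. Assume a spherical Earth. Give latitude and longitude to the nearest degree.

Convert each endpoint to a unit vector on the sphere (x = cos φ cos λ, y = cos φ sin λ, z = sin φ).
The central angle between the endpoints is δ = arccos(p₁·p₂) ≈ 1.701 rad (97.5°).
Interpolate at f = 1/2 with slerp weights a = sin((1−f)δ)/sin δ ≈ 0.758, b = sin(fδ)/sin δ ≈ 0.758.
p = a·p₁ + b·p₂ ≈ (0.781, -0.295, 0.551); φ = arcsin(p_z) ≈ 33.40°, λ = atan2(p_y, p_x) ≈ -20.67°.

≈ lat 33°, lon -21°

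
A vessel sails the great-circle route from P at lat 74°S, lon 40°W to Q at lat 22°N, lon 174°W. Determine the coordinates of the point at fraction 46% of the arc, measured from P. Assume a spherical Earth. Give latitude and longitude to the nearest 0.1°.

Write both endpoints as unit vectors p₁, p₂ with components (cos φ cos λ, cos φ sin λ, sin φ).
The central angle between the endpoints is δ = arccos(p₁·p₂) ≈ 2.138 rad (122.5°).
Interpolate at f = 0.46 with slerp weights a = sin((1−f)δ)/sin δ ≈ 1.085, b = sin(fδ)/sin δ ≈ 0.987.
p = a·p₁ + b·p₂ ≈ (-0.681, -0.288, -0.673); φ = arcsin(p_z) ≈ -42.29°, λ = atan2(p_y, p_x) ≈ -157.10°.

≈ lat 42.3°S, lon 157.1°W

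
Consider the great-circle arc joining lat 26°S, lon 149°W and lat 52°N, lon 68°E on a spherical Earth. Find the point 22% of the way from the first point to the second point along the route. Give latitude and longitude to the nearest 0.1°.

≈ lat 0.1°S, lon 167.2°W

The haversine formula gives a central angle δ ≈ 2.477 rad (141.9°) between the endpoints.
Interpolate at f = 0.22 with slerp weights a = sin((1−f)δ)/sin δ ≈ 1.517, b = sin(fδ)/sin δ ≈ 0.841.
p = a·p₁ + b·p₂ ≈ (-0.975, -0.222, -0.002); φ = arcsin(p_z) ≈ -0.14°, λ = atan2(p_y, p_x) ≈ -167.15°.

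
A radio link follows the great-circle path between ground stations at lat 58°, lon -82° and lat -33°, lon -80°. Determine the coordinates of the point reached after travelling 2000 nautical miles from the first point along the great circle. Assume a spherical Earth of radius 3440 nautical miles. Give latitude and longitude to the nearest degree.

Write both endpoints as unit vectors p₁, p₂ with components (cos φ cos λ, cos φ sin λ, sin φ).
The central angle between the endpoints is δ = arccos(p₁·p₂) ≈ 1.589 rad (91.0°). The total great-circle distance is δ·R ≈ 1.589 × 3440 ≈ 5465 nmi, so the target fraction is f = 2000/5465 ≈ 0.366.
Interpolate at f ≈ 0.366 with slerp weights a = sin((1−f)δ)/sin δ ≈ 0.845, b = sin(fδ)/sin δ ≈ 0.549.
p = a·p₁ + b·p₂ ≈ (0.142, -0.897, 0.418); φ = arcsin(p_z) ≈ 24.70°, λ = atan2(p_y, p_x) ≈ -80.99°.

≈ lat 25°, lon -81°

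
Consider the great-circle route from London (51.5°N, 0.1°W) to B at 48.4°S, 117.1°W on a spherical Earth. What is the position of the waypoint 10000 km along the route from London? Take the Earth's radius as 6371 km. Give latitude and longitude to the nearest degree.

≈ 13°S, 73°W

Write both endpoints as unit vectors p₁, p₂ with components (cos φ cos λ, cos φ sin λ, sin φ).
The central angle between the endpoints is δ = arccos(p₁·p₂) ≈ 2.454 rad (140.6°). The total great-circle distance is δ·R ≈ 2.454 × 6371 ≈ 15635 km, so the target fraction is f = 10000/15635 ≈ 0.640.
Interpolate at f ≈ 0.640 with slerp weights a = sin((1−f)δ)/sin δ ≈ 1.219, b = sin(fδ)/sin δ ≈ 1.576.
p = a·p₁ + b·p₂ ≈ (0.282, -0.933, -0.224); φ = arcsin(p_z) ≈ -12.96°, λ = atan2(p_y, p_x) ≈ -73.16°.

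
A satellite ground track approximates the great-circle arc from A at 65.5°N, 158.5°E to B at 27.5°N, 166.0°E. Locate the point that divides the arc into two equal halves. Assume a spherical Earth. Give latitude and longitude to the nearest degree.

Write both endpoints as unit vectors p₁, p₂ with components (cos φ cos λ, cos φ sin λ, sin φ).
The central angle between the endpoints is δ = arccos(p₁·p₂) ≈ 0.668 rad (38.3°).
Interpolate at f = 1/2 with slerp weights a = sin((1−f)δ)/sin δ ≈ 0.529, b = sin(fδ)/sin δ ≈ 0.529.
p = a·p₁ + b·p₂ ≈ (-0.660, 0.194, 0.726); φ = arcsin(p_z) ≈ 46.55°, λ = atan2(p_y, p_x) ≈ 163.61°.

≈ 47°N, 164°E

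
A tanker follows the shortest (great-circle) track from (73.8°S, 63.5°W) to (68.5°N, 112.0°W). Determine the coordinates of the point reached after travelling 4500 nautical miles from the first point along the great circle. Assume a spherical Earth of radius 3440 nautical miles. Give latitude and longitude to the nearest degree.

Convert each endpoint to a unit vector on the sphere (x = cos φ cos λ, y = cos φ sin λ, z = sin φ).
The central angle between the endpoints is δ = arccos(p₁·p₂) ≈ 2.542 rad (145.7°). The total great-circle distance is δ·R ≈ 2.542 × 3440 ≈ 8745 nmi, so the target fraction is f = 4500/8745 ≈ 0.515.
Interpolate at f ≈ 0.515 with slerp weights a = sin((1−f)δ)/sin δ ≈ 1.673, b = sin(fδ)/sin δ ≈ 1.712.
p = a·p₁ + b·p₂ ≈ (-0.027, -1.000, -0.014); φ = arcsin(p_z) ≈ -0.80°, λ = atan2(p_y, p_x) ≈ -91.53°.

≈ (1°S, 92°W)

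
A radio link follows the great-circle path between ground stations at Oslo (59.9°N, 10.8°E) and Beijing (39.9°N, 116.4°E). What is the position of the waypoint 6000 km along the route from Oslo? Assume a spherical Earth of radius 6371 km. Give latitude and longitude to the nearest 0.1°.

The haversine formula gives a central angle δ ≈ 1.102 rad (63.2°) between the endpoints. The total great-circle distance is δ·R ≈ 1.102 × 6371 ≈ 7023 km, so the target fraction is f = 6000/7023 ≈ 0.854.
Interpolate at f ≈ 0.854 with slerp weights a = sin((1−f)δ)/sin δ ≈ 0.179, b = sin(fδ)/sin δ ≈ 0.906.
p = a·p₁ + b·p₂ ≈ (-0.221, 0.640, 0.736); φ = arcsin(p_z) ≈ 47.42°, λ = atan2(p_y, p_x) ≈ 109.05°.

≈ 47.4°N, 109.0°E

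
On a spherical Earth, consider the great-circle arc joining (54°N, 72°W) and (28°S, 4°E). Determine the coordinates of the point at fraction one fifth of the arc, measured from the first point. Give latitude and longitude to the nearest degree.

≈ (41°N, 47°W)

Write both endpoints as unit vectors p₁, p₂ with components (cos φ cos λ, cos φ sin λ, sin φ).
The central angle between the endpoints is δ = arccos(p₁·p₂) ≈ 1.828 rad (104.7°).
Interpolate at f = 1/5 with slerp weights a = sin((1−f)δ)/sin δ ≈ 1.028, b = sin(fδ)/sin δ ≈ 0.370.
p = a·p₁ + b·p₂ ≈ (0.512, -0.552, 0.658); φ = arcsin(p_z) ≈ 41.15°, λ = atan2(p_y, p_x) ≈ -47.13°.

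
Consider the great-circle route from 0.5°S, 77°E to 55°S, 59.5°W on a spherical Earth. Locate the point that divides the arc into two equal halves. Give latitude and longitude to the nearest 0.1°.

≈ 49.6°S, 42.9°E

The haversine formula gives a central angle δ ≈ 1.992 rad (114.1°) between the endpoints.
Interpolate at f = 1/2 with slerp weights a = sin((1−f)δ)/sin δ ≈ 0.920, b = sin(fδ)/sin δ ≈ 0.920.
p = a·p₁ + b·p₂ ≈ (0.475, 0.442, -0.761); φ = arcsin(p_z) ≈ -49.59°, λ = atan2(p_y, p_x) ≈ 42.93°.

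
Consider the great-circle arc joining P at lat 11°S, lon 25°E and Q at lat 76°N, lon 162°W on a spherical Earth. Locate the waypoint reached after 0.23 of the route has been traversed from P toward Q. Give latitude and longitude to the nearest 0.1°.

≈ lat 15.4°N, lon 25.9°E

The haversine formula gives a central angle δ ≈ 2.005 rad (114.9°) between the endpoints.
Interpolate at f = 0.23 with slerp weights a = sin((1−f)δ)/sin δ ≈ 1.102, b = sin(fδ)/sin δ ≈ 0.491.
p = a·p₁ + b·p₂ ≈ (0.868, 0.420, 0.266); φ = arcsin(p_z) ≈ 15.41°, λ = atan2(p_y, p_x) ≈ 25.86°.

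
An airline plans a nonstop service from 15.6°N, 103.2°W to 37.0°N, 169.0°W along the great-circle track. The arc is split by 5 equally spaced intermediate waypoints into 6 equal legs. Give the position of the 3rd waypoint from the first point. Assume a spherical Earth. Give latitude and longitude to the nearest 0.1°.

≈ 30.4°N, 132.6°W

The haversine formula gives a central angle δ ≈ 1.073 rad (61.5°) between the endpoints.
Interpolate at f = 3/6 with slerp weights a = sin((1−f)δ)/sin δ ≈ 0.582, b = sin(fδ)/sin δ ≈ 0.582.
p = a·p₁ + b·p₂ ≈ (-0.584, -0.634, 0.507); φ = arcsin(p_z) ≈ 30.44°, λ = atan2(p_y, p_x) ≈ -132.64°.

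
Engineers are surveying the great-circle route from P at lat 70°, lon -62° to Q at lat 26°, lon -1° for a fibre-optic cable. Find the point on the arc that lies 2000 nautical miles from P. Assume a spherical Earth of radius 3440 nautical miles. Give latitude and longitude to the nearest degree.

Convert each endpoint to a unit vector on the sphere (x = cos φ cos λ, y = cos φ sin λ, z = sin φ).
The central angle between the endpoints is δ = arccos(p₁·p₂) ≈ 0.975 rad (55.9°). The total great-circle distance is δ·R ≈ 0.975 × 3440 ≈ 3355 nmi, so the target fraction is f = 2000/3355 ≈ 0.596.
Interpolate at f ≈ 0.596 with slerp weights a = sin((1−f)δ)/sin δ ≈ 0.464, b = sin(fδ)/sin δ ≈ 0.663.
p = a·p₁ + b·p₂ ≈ (0.671, -0.150, 0.726); φ = arcsin(p_z) ≈ 46.59°, λ = atan2(p_y, p_x) ≈ -12.64°.

≈ lat 47°, lon -13°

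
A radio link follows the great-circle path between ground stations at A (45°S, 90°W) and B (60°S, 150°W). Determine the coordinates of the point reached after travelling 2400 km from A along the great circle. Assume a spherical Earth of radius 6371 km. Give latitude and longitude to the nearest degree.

≈ (57°S, 119°W)

From cos δ = sin φ₁ sin φ₂ + cos φ₁ cos φ₂ cos Δλ, the central angle is δ ≈ 0.661 rad (37.9°). The total great-circle distance is δ·R ≈ 0.661 × 6371 ≈ 4214 km, so the target fraction is f = 2400/4214 ≈ 0.570.
Interpolate at f ≈ 0.570 with slerp weights a = sin((1−f)δ)/sin δ ≈ 0.457, b = sin(fδ)/sin δ ≈ 0.599.
p = a·p₁ + b·p₂ ≈ (-0.259, -0.473, -0.842); φ = arcsin(p_z) ≈ -57.35°, λ = atan2(p_y, p_x) ≈ -118.73°.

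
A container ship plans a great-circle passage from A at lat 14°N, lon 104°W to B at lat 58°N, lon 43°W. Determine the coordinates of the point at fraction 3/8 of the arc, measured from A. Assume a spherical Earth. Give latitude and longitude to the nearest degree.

Write both endpoints as unit vectors p₁, p₂ with components (cos φ cos λ, cos φ sin λ, sin φ).
The central angle between the endpoints is δ = arccos(p₁·p₂) ≈ 1.099 rad (63.0°).
Interpolate at f = 3/8 with slerp weights a = sin((1−f)δ)/sin δ ≈ 0.712, b = sin(fδ)/sin δ ≈ 0.450.
p = a·p₁ + b·p₂ ≈ (0.007, -0.833, 0.554); φ = arcsin(p_z) ≈ 33.61°, λ = atan2(p_y, p_x) ≈ -89.51°.

≈ lat 34°N, lon 90°W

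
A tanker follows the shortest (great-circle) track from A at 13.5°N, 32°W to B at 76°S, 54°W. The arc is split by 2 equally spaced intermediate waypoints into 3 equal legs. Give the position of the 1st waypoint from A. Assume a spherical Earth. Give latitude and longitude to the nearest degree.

The haversine formula gives a central angle δ ≈ 1.579 rad (90.5°) between the endpoints.
Interpolate at f = 1/3 with slerp weights a = sin((1−f)δ)/sin δ ≈ 0.869, b = sin(fδ)/sin δ ≈ 0.502.
p = a·p₁ + b·p₂ ≈ (0.788, -0.546, -0.285); φ = arcsin(p_z) ≈ -16.54°, λ = atan2(p_y, p_x) ≈ -34.72°.

≈ 17°S, 35°W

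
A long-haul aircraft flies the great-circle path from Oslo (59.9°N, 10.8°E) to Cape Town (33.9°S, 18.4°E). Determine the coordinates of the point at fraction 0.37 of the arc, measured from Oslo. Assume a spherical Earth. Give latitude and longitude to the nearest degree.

≈ 25°N, 15°E

The haversine formula gives a central angle δ ≈ 1.641 rad (94.0°) between the endpoints.
Interpolate at f = 0.37 with slerp weights a = sin((1−f)δ)/sin δ ≈ 0.861, b = sin(fδ)/sin δ ≈ 0.572.
p = a·p₁ + b·p₂ ≈ (0.875, 0.231, 0.426); φ = arcsin(p_z) ≈ 25.23°, λ = atan2(p_y, p_x) ≈ 14.78°.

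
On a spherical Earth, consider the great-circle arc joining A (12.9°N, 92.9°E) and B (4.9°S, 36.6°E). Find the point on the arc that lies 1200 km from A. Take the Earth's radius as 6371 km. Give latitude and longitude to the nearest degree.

Write both endpoints as unit vectors p₁, p₂ with components (cos φ cos λ, cos φ sin λ, sin φ).
The central angle between the endpoints is δ = arccos(p₁·p₂) ≈ 1.024 rad (58.7°). The total great-circle distance is δ·R ≈ 1.024 × 6371 ≈ 6525 km, so the target fraction is f = 1200/6525 ≈ 0.184.
Interpolate at f ≈ 0.184 with slerp weights a = sin((1−f)δ)/sin δ ≈ 0.868, b = sin(fδ)/sin δ ≈ 0.219.
p = a·p₁ + b·p₂ ≈ (0.132, 0.976, 0.175); φ = arcsin(p_z) ≈ 10.09°, λ = atan2(p_y, p_x) ≈ 82.27°.

≈ (10°N, 82°E)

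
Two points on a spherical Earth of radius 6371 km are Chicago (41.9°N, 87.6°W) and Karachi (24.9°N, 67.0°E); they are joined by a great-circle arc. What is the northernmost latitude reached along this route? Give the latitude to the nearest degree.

≈ 72°N

The great circle lies in the plane with unit normal n̂ = (p₁ × p₂)/|p₁ × p₂|.
Here n̂_z ≈ +0.307; the vertex latitude is φ_max = arccos|n̂_z| ≈ 72.1°.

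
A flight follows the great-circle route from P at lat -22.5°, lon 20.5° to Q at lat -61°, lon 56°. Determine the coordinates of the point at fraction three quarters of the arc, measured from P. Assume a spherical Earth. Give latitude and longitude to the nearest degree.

≈ lat -53°, lon 42°

Write both endpoints as unit vectors p₁, p₂ with components (cos φ cos λ, cos φ sin λ, sin φ).
The central angle between the endpoints is δ = arccos(p₁·p₂) ≈ 0.796 rad (45.6°).
Interpolate at f = 3/4 with slerp weights a = sin((1−f)δ)/sin δ ≈ 0.277, b = sin(fδ)/sin δ ≈ 0.787.
p = a·p₁ + b·p₂ ≈ (0.453, 0.406, -0.794); φ = arcsin(p_z) ≈ -52.56°, λ = atan2(p_y, p_x) ≈ 41.87°.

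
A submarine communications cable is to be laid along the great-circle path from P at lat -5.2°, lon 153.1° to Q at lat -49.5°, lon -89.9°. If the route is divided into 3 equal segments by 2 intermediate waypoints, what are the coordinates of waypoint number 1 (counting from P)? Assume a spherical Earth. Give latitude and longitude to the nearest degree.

≈ lat -32°, lon 176°

Convert each endpoint to a unit vector on the sphere (x = cos φ cos λ, y = cos φ sin λ, z = sin φ).
The central angle between the endpoints is δ = arccos(p₁·p₂) ≈ 1.797 rad (103.0°).
Interpolate at f = 1/3 with slerp weights a = sin((1−f)δ)/sin δ ≈ 0.956, b = sin(fδ)/sin δ ≈ 0.579.
p = a·p₁ + b·p₂ ≈ (-0.848, 0.055, -0.527); φ = arcsin(p_z) ≈ -31.78°, λ = atan2(p_y, p_x) ≈ 176.30°.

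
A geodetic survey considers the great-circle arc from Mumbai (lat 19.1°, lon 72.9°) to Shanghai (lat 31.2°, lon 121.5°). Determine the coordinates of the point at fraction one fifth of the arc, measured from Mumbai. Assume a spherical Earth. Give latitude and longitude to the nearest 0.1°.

Write both endpoints as unit vectors p₁, p₂ with components (cos φ cos λ, cos φ sin λ, sin φ).
The central angle between the endpoints is δ = arccos(p₁·p₂) ≈ 0.790 rad (45.2°).
Interpolate at f = 1/5 with slerp weights a = sin((1−f)δ)/sin δ ≈ 0.832, b = sin(fδ)/sin δ ≈ 0.221.
p = a·p₁ + b·p₂ ≈ (0.132, 0.913, 0.387); φ = arcsin(p_z) ≈ 22.76°, λ = atan2(p_y, p_x) ≈ 81.77°.

≈ lat 22.8°, lon 81.8°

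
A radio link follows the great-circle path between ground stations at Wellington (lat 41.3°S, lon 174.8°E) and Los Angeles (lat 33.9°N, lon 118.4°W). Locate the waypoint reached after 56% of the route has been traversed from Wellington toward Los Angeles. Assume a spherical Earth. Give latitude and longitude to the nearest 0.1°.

≈ lat 0.3°N, lon 146.6°W

Write both endpoints as unit vectors p₁, p₂ with components (cos φ cos λ, cos φ sin λ, sin φ).
The central angle between the endpoints is δ = arccos(p₁·p₂) ≈ 1.694 rad (97.0°).
Interpolate at f = 0.56 with slerp weights a = sin((1−f)δ)/sin δ ≈ 0.683, b = sin(fδ)/sin δ ≈ 0.819.
p = a·p₁ + b·p₂ ≈ (-0.834, -0.551, 0.006); φ = arcsin(p_z) ≈ 0.32°, λ = atan2(p_y, p_x) ≈ -146.55°.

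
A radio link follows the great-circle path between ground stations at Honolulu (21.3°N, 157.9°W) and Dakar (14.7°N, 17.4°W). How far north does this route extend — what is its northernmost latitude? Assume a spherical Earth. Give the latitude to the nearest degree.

≈ 44°N

The great circle lies in the plane with unit normal n̂ = (p₁ × p₂)/|p₁ × p₂|.
Here n̂_z ≈ +0.719; the vertex latitude is φ_max = arccos|n̂_z| ≈ 44.1°.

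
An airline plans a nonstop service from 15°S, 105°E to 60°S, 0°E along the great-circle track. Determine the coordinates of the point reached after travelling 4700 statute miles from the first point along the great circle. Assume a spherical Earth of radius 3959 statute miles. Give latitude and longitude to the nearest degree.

≈ 62°S, 34°E

Convert each endpoint to a unit vector on the sphere (x = cos φ cos λ, y = cos φ sin λ, z = sin φ).
The central angle between the endpoints is δ = arccos(p₁·p₂) ≈ 1.471 rad (84.3°). The total great-circle distance is δ·R ≈ 1.471 × 3959 ≈ 5826 mi, so the target fraction is f = 4700/5826 ≈ 0.807.
Interpolate at f ≈ 0.807 with slerp weights a = sin((1−f)δ)/sin δ ≈ 0.282, b = sin(fδ)/sin δ ≈ 0.932.
p = a·p₁ + b·p₂ ≈ (0.395, 0.263, -0.880); φ = arcsin(p_z) ≈ -61.64°, λ = atan2(p_y, p_x) ≈ 33.63°.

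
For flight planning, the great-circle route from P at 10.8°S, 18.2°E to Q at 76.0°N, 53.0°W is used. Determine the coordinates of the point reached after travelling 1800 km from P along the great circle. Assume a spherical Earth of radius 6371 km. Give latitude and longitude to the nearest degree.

≈ 5°N, 15°E

From cos δ = sin φ₁ sin φ₂ + cos φ₁ cos φ₂ cos Δλ, the central angle is δ ≈ 1.676 rad (96.0°). The total great-circle distance is δ·R ≈ 1.676 × 6371 ≈ 10679 km, so the target fraction is f = 1800/10679 ≈ 0.169.
Interpolate at f ≈ 0.169 with slerp weights a = sin((1−f)δ)/sin δ ≈ 0.990, b = sin(fδ)/sin δ ≈ 0.280.
p = a·p₁ + b·p₂ ≈ (0.964, 0.250, 0.087); φ = arcsin(p_z) ≈ 4.96°, λ = atan2(p_y, p_x) ≈ 14.51°.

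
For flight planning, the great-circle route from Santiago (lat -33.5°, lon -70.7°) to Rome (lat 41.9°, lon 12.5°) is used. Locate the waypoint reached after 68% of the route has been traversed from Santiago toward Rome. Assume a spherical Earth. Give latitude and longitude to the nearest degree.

≈ lat 20°, lon -19°

From cos δ = sin φ₁ sin φ₂ + cos φ₁ cos φ₂ cos Δλ, the central angle is δ ≈ 1.870 rad (107.2°).
Interpolate at f = 0.68 with slerp weights a = sin((1−f)δ)/sin δ ≈ 0.590, b = sin(fδ)/sin δ ≈ 1.000.
p = a·p₁ + b·p₂ ≈ (0.889, -0.303, 0.342); φ = arcsin(p_z) ≈ 20.03°, λ = atan2(p_y, p_x) ≈ -18.81°.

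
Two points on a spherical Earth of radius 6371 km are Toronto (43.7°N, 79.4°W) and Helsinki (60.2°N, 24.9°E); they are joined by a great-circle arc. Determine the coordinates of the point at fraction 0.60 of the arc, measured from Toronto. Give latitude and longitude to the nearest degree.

Convert each endpoint to a unit vector on the sphere (x = cos φ cos λ, y = cos φ sin λ, z = sin φ).
The central angle between the endpoints is δ = arccos(p₁·p₂) ≈ 1.035 rad (59.3°).
Interpolate at f = 0.60 with slerp weights a = sin((1−f)δ)/sin δ ≈ 0.468, b = sin(fδ)/sin δ ≈ 0.677.
p = a·p₁ + b·p₂ ≈ (0.367, -0.191, 0.910); φ = arcsin(p_z) ≈ 65.55°, λ = atan2(p_y, p_x) ≈ -27.46°.

≈ (66°N, 27°W)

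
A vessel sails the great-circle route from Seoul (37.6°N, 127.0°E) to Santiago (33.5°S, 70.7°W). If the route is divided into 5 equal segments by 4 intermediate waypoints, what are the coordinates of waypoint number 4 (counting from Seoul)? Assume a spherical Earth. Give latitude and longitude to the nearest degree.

≈ (17°S, 103°W)

From cos δ = sin φ₁ sin φ₂ + cos φ₁ cos φ₂ cos Δλ, the central angle is δ ≈ 2.881 rad (165.1°).
Interpolate at f = 4/5 with slerp weights a = sin((1−f)δ)/sin δ ≈ 2.112, b = sin(fδ)/sin δ ≈ 2.879.
p = a·p₁ + b·p₂ ≈ (-0.214, -0.930, -0.300); φ = arcsin(p_z) ≈ -17.48°, λ = atan2(p_y, p_x) ≈ -102.94°.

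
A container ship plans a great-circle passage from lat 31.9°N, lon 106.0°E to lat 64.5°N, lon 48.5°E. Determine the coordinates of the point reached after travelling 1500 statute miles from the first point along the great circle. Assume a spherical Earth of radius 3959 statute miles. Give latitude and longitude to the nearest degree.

The haversine formula gives a central angle δ ≈ 0.832 rad (47.7°) between the endpoints. The total great-circle distance is δ·R ≈ 0.832 × 3959 ≈ 3294 mi, so the target fraction is f = 1500/3294 ≈ 0.455.
Interpolate at f ≈ 0.455 with slerp weights a = sin((1−f)δ)/sin δ ≈ 0.592, b = sin(fδ)/sin δ ≈ 0.500.
p = a·p₁ + b·p₂ ≈ (0.004, 0.645, 0.765); φ = arcsin(p_z) ≈ 49.86°, λ = atan2(p_y, p_x) ≈ 89.63°.

≈ lat 50°N, lon 90°E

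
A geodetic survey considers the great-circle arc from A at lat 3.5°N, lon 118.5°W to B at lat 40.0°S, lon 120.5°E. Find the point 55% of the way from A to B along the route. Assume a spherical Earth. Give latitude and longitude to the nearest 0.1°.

≈ lat 35.8°S, lon 172.1°W

Write both endpoints as unit vectors p₁, p₂ with components (cos φ cos λ, cos φ sin λ, sin φ).
The central angle between the endpoints is δ = arccos(p₁·p₂) ≈ 2.019 rad (115.7°).
Interpolate at f = 0.55 with slerp weights a = sin((1−f)δ)/sin δ ≈ 0.875, b = sin(fδ)/sin δ ≈ 0.994.
p = a·p₁ + b·p₂ ≈ (-0.803, -0.111, -0.585); φ = arcsin(p_z) ≈ -35.83°, λ = atan2(p_y, p_x) ≈ -172.10°.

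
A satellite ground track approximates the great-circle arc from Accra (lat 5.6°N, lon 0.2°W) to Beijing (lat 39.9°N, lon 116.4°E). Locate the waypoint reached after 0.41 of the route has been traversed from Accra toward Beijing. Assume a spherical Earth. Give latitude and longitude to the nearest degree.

≈ lat 33°N, lon 36°E

Convert each endpoint to a unit vector on the sphere (x = cos φ cos λ, y = cos φ sin λ, z = sin φ).
The central angle between the endpoints is δ = arccos(p₁·p₂) ≈ 1.854 rad (106.2°).
Interpolate at f = 0.41 with slerp weights a = sin((1−f)δ)/sin δ ≈ 0.925, b = sin(fδ)/sin δ ≈ 0.718.
p = a·p₁ + b·p₂ ≈ (0.676, 0.490, 0.551); φ = arcsin(p_z) ≈ 33.40°, λ = atan2(p_y, p_x) ≈ 35.93°.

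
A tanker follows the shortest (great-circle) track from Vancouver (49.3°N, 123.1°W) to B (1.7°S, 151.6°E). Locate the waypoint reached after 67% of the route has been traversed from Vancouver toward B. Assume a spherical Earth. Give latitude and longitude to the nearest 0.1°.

From cos δ = sin φ₁ sin φ₂ + cos φ₁ cos φ₂ cos Δλ, the central angle is δ ≈ 1.540 rad (88.2°).
Interpolate at f = 0.67 with slerp weights a = sin((1−f)δ)/sin δ ≈ 0.487, b = sin(fδ)/sin δ ≈ 0.859.
p = a·p₁ + b·p₂ ≈ (-0.928, 0.142, 0.344); φ = arcsin(p_z) ≈ 20.10°, λ = atan2(p_y, p_x) ≈ 171.29°.

≈ (20.1°N, 171.3°E)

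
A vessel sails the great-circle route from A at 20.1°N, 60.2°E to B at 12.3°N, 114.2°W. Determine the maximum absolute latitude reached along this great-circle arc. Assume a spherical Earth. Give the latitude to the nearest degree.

The great circle lies in the plane with unit normal n̂ = (p₁ × p₂)/|p₁ × p₂|.
Here n̂_z ≈ -0.165; the vertex latitude is φ_max = arccos|n̂_z| ≈ 80.5°.

≈ 81°N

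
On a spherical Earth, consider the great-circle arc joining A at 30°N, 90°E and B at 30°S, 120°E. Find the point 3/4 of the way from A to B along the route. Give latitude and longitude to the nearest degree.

≈ 15°S, 112°E

Write both endpoints as unit vectors p₁, p₂ with components (cos φ cos λ, cos φ sin λ, sin φ).
The central angle between the endpoints is δ = arccos(p₁·p₂) ≈ 1.160 rad (66.5°).
Interpolate at f = 3/4 with slerp weights a = sin((1−f)δ)/sin δ ≈ 0.312, b = sin(fδ)/sin δ ≈ 0.834.
p = a·p₁ + b·p₂ ≈ (-0.361, 0.895, -0.261); φ = arcsin(p_z) ≈ -15.12°, λ = atan2(p_y, p_x) ≈ 111.96°.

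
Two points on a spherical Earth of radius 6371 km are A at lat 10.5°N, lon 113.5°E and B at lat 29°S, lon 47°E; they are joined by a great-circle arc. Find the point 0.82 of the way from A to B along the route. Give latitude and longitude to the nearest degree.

≈ lat 23°S, lon 61°E

From cos δ = sin φ₁ sin φ₂ + cos φ₁ cos φ₂ cos Δλ, the central angle is δ ≈ 1.313 rad (75.3°).
Interpolate at f = 0.82 with slerp weights a = sin((1−f)δ)/sin δ ≈ 0.242, b = sin(fδ)/sin δ ≈ 0.911.
p = a·p₁ + b·p₂ ≈ (0.448, 0.801, -0.397); φ = arcsin(p_z) ≈ -23.41°, λ = atan2(p_y, p_x) ≈ 60.77°.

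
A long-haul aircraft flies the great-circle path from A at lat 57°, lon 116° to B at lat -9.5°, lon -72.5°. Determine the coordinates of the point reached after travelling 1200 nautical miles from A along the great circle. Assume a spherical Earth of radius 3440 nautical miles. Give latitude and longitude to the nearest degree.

From cos δ = sin φ₁ sin φ₂ + cos φ₁ cos φ₂ cos Δλ, the central angle is δ ≈ 2.305 rad (132.0°). The total great-circle distance is δ·R ≈ 2.305 × 3440 ≈ 7928 nmi, so the target fraction is f = 1200/7928 ≈ 0.151.
Interpolate at f ≈ 0.151 with slerp weights a = sin((1−f)δ)/sin δ ≈ 1.248, b = sin(fδ)/sin δ ≈ 0.460.
p = a·p₁ + b·p₂ ≈ (-0.161, 0.178, 0.971); φ = arcsin(p_z) ≈ 76.10°, λ = atan2(p_y, p_x) ≈ 132.21°.

≈ lat 76°, lon 132°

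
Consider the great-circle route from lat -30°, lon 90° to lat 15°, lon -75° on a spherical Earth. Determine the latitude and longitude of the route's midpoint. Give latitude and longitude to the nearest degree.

Write both endpoints as unit vectors p₁, p₂ with components (cos φ cos λ, cos φ sin λ, sin φ).
The central angle between the endpoints is δ = arccos(p₁·p₂) ≈ 2.786 rad (159.6°).
Interpolate at f = 1/2 with slerp weights a = sin((1−f)δ)/sin δ ≈ 2.827, b = sin(fδ)/sin δ ≈ 2.827.
p = a·p₁ + b·p₂ ≈ (0.707, -0.189, -0.682); φ = arcsin(p_z) ≈ -42.98°, λ = atan2(p_y, p_x) ≈ -15.00°.

≈ lat -43°, lon -15°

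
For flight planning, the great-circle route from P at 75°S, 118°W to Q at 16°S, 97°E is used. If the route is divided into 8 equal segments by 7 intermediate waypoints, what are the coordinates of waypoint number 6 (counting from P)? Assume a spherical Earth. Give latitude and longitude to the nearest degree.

The haversine formula gives a central angle δ ≈ 1.508 rad (86.4°) between the endpoints.
Interpolate at f = 6/8 with slerp weights a = sin((1−f)δ)/sin δ ≈ 0.369, b = sin(fδ)/sin δ ≈ 0.907.
p = a·p₁ + b·p₂ ≈ (-0.151, 0.781, -0.606); φ = arcsin(p_z) ≈ -37.32°, λ = atan2(p_y, p_x) ≈ 100.95°.

≈ 37°S, 101°E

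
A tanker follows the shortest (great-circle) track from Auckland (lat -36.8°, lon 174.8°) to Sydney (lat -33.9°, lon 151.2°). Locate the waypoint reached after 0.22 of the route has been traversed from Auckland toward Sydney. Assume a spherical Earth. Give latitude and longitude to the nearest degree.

Convert each endpoint to a unit vector on the sphere (x = cos φ cos λ, y = cos φ sin λ, z = sin φ).
The central angle between the endpoints is δ = arccos(p₁·p₂) ≈ 0.339 rad (19.4°).
Interpolate at f = 0.22 with slerp weights a = sin((1−f)δ)/sin δ ≈ 0.786, b = sin(fδ)/sin δ ≈ 0.224.
p = a·p₁ + b·p₂ ≈ (-0.790, 0.147, -0.596); φ = arcsin(p_z) ≈ -36.57°, λ = atan2(p_y, p_x) ≈ 169.48°.

≈ lat -37°, lon 169°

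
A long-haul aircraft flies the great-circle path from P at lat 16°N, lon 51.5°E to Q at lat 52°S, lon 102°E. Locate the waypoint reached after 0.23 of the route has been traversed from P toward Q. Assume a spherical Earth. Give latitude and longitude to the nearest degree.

Convert each endpoint to a unit vector on the sphere (x = cos φ cos λ, y = cos φ sin λ, z = sin φ).
The central angle between the endpoints is δ = arccos(p₁·p₂) ≈ 1.411 rad (80.8°).
Interpolate at f = 0.23 with slerp weights a = sin((1−f)δ)/sin δ ≈ 0.896, b = sin(fδ)/sin δ ≈ 0.323.
p = a·p₁ + b·p₂ ≈ (0.495, 0.869, -0.007); φ = arcsin(p_z) ≈ -0.43°, λ = atan2(p_y, p_x) ≈ 60.33°.

≈ lat 0°N, lon 60°E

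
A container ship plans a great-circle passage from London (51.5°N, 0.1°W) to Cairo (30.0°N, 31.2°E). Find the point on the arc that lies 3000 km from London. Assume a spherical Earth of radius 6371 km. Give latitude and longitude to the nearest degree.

≈ 34°N, 28°E

From cos δ = sin φ₁ sin φ₂ + cos φ₁ cos φ₂ cos Δλ, the central angle is δ ≈ 0.551 rad (31.6°). The total great-circle distance is δ·R ≈ 0.551 × 6371 ≈ 3511 km, so the target fraction is f = 3000/3511 ≈ 0.854.
Interpolate at f ≈ 0.854 with slerp weights a = sin((1−f)δ)/sin δ ≈ 0.153, b = sin(fδ)/sin δ ≈ 0.866.
p = a·p₁ + b·p₂ ≈ (0.737, 0.389, 0.553); φ = arcsin(p_z) ≈ 33.57°, λ = atan2(p_y, p_x) ≈ 27.80°.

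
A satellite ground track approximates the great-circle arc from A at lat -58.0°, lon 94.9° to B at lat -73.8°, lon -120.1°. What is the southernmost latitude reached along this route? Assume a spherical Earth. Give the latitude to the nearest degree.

The great circle lies in the plane with unit normal n̂ = (p₁ × p₂)/|p₁ × p₂|.
Here n̂_z ≈ +0.118; the vertex latitude is φ_max = arccos|n̂_z| ≈ 83.2°.
Check via Clairaut: cos φ_max = |cos φ₁| · sin C = cos(58.0°)·sin(167.2°) ≈ 0.118, again giving ≈ 83.2°.

≈ -83°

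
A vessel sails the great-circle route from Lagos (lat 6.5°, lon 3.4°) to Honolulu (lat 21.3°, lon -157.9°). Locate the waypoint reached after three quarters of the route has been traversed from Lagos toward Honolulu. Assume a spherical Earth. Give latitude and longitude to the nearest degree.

The haversine formula gives a central angle δ ≈ 2.560 rad (146.7°) between the endpoints.
Interpolate at f = 3/4 with slerp weights a = sin((1−f)δ)/sin δ ≈ 1.088, b = sin(fδ)/sin δ ≈ 1.711.
p = a·p₁ + b·p₂ ≈ (-0.398, -0.536, 0.745); φ = arcsin(p_z) ≈ 48.13°, λ = atan2(p_y, p_x) ≈ -126.63°.

≈ lat 48°, lon -127°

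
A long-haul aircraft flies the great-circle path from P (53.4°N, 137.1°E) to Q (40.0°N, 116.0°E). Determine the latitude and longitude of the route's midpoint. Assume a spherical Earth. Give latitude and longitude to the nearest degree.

≈ (47°N, 125°E)

Write both endpoints as unit vectors p₁, p₂ with components (cos φ cos λ, cos φ sin λ, sin φ).
The central angle between the endpoints is δ = arccos(p₁·p₂) ≈ 0.342 rad (19.6°).
Interpolate at f = 1/2 with slerp weights a = sin((1−f)δ)/sin δ ≈ 0.507, b = sin(fδ)/sin δ ≈ 0.507.
p = a·p₁ + b·p₂ ≈ (-0.392, 0.555, 0.733); φ = arcsin(p_z) ≈ 47.18°, λ = atan2(p_y, p_x) ≈ 125.22°.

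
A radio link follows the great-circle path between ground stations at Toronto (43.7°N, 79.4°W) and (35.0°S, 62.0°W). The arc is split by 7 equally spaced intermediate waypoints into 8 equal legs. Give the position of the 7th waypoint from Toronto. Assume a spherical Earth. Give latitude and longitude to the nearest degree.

Convert each endpoint to a unit vector on the sphere (x = cos φ cos λ, y = cos φ sin λ, z = sin φ).
The central angle between the endpoints is δ = arccos(p₁·p₂) ≈ 1.401 rad (80.3°).
Interpolate at f = 7/8 with slerp weights a = sin((1−f)δ)/sin δ ≈ 0.177, b = sin(fδ)/sin δ ≈ 0.955.
p = a·p₁ + b·p₂ ≈ (0.391, -0.816, -0.426); φ = arcsin(p_z) ≈ -25.18°, λ = atan2(p_y, p_x) ≈ -64.42°.

≈ (25°S, 64°W)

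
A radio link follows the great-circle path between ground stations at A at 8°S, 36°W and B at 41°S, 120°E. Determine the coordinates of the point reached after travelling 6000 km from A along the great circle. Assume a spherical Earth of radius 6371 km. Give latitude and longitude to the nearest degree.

≈ 55°S, 3°W

Convert each endpoint to a unit vector on the sphere (x = cos φ cos λ, y = cos φ sin λ, z = sin φ).
The central angle between the endpoints is δ = arccos(p₁·p₂) ≈ 2.204 rad (126.3°). The total great-circle distance is δ·R ≈ 2.204 × 6371 ≈ 14039 km, so the target fraction is f = 6000/14039 ≈ 0.427.
Interpolate at f ≈ 0.427 with slerp weights a = sin((1−f)δ)/sin δ ≈ 1.181, b = sin(fδ)/sin δ ≈ 1.003.
p = a·p₁ + b·p₂ ≈ (0.568, -0.032, -0.822); φ = arcsin(p_z) ≈ -55.32°, λ = atan2(p_y, p_x) ≈ -3.25°.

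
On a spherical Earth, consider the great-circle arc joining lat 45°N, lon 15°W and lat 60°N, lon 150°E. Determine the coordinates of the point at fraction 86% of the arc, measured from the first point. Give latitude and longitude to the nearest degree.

Convert each endpoint to a unit vector on the sphere (x = cos φ cos λ, y = cos φ sin λ, z = sin φ).
The central angle between the endpoints is δ = arccos(p₁·p₂) ≈ 1.297 rad (74.3°).
Interpolate at f = 0.86 with slerp weights a = sin((1−f)δ)/sin δ ≈ 0.188, b = sin(fδ)/sin δ ≈ 0.933.
p = a·p₁ + b·p₂ ≈ (-0.276, 0.199, 0.940); φ = arcsin(p_z) ≈ 70.12°, λ = atan2(p_y, p_x) ≈ 144.21°.

≈ lat 70°N, lon 144°E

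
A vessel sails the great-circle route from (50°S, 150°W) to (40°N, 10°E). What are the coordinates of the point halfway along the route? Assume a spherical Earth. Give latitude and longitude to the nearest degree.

Write both endpoints as unit vectors p₁, p₂ with components (cos φ cos λ, cos φ sin λ, sin φ).
The central angle between the endpoints is δ = arccos(p₁·p₂) ≈ 2.841 rad (162.8°).
Interpolate at f = 1/2 with slerp weights a = sin((1−f)δ)/sin δ ≈ 3.337, b = sin(fδ)/sin δ ≈ 3.337.
p = a·p₁ + b·p₂ ≈ (0.660, -0.629, -0.411); φ = arcsin(p_z) ≈ -24.29°, λ = atan2(p_y, p_x) ≈ -43.61°.

≈ (24°S, 44°W)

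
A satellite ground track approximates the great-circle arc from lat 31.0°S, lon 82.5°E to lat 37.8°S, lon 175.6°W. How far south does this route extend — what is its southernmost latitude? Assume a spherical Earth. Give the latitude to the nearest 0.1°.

≈ 47.7°S

The great circle lies in the plane with unit normal n̂ = (p₁ × p₂)/|p₁ × p₂|.
Here n̂_z ≈ +0.673; the vertex latitude is φ_max = arccos|n̂_z| ≈ 47.7°.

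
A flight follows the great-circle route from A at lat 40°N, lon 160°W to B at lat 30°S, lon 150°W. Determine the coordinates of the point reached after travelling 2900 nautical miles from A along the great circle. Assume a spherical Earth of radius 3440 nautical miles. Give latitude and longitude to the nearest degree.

Convert each endpoint to a unit vector on the sphere (x = cos φ cos λ, y = cos φ sin λ, z = sin φ).
The central angle between the endpoints is δ = arccos(p₁·p₂) ≈ 1.232 rad (70.6°). The total great-circle distance is δ·R ≈ 1.232 × 3440 ≈ 4240 nmi, so the target fraction is f = 2900/4240 ≈ 0.684.
Interpolate at f ≈ 0.684 with slerp weights a = sin((1−f)δ)/sin δ ≈ 0.402, b = sin(fδ)/sin δ ≈ 0.792.
p = a·p₁ + b·p₂ ≈ (-0.883, -0.448, -0.137); φ = arcsin(p_z) ≈ -7.88°, λ = atan2(p_y, p_x) ≈ -153.10°.

≈ lat 8°S, lon 153°W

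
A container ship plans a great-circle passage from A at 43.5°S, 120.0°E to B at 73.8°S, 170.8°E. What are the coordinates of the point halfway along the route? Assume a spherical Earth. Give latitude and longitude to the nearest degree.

Convert each endpoint to a unit vector on the sphere (x = cos φ cos λ, y = cos φ sin λ, z = sin φ).
The central angle between the endpoints is δ = arccos(p₁·p₂) ≈ 0.662 rad (37.9°).
Interpolate at f = 1/2 with slerp weights a = sin((1−f)δ)/sin δ ≈ 0.529, b = sin(fδ)/sin δ ≈ 0.529.
p = a·p₁ + b·p₂ ≈ (-0.337, 0.356, -0.872); φ = arcsin(p_z) ≈ -60.64°, λ = atan2(p_y, p_x) ≈ 133.48°.

≈ 61°S, 133°E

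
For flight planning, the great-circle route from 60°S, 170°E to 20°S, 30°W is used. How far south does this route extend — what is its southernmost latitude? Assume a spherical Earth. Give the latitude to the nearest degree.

≈ 81°S

The great circle lies in the plane with unit normal n̂ = (p₁ × p₂)/|p₁ × p₂|.
Here n̂_z ≈ +0.162; the vertex latitude is φ_max = arccos|n̂_z| ≈ 80.7°.
Check via Clairaut: cos φ_max = |cos φ₁| · sin C = cos(60.0°)·sin(161.0°) ≈ 0.162, again giving ≈ 80.7°.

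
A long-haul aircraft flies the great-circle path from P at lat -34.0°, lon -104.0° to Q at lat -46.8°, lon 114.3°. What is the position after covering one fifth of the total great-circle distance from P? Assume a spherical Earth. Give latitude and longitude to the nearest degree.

The haversine formula gives a central angle δ ≈ 1.609 rad (92.2°) between the endpoints.
Interpolate at f = 1/5 with slerp weights a = sin((1−f)δ)/sin δ ≈ 0.961, b = sin(fδ)/sin δ ≈ 0.316.
p = a·p₁ + b·p₂ ≈ (-0.282, -0.575, -0.768); φ = arcsin(p_z) ≈ -50.16°, λ = atan2(p_y, p_x) ≈ -116.10°.

≈ lat -50°, lon -116°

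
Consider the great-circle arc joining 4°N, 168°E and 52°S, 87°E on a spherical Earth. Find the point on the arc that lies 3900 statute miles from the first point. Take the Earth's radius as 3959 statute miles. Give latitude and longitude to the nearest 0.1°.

Convert each endpoint to a unit vector on the sphere (x = cos φ cos λ, y = cos φ sin λ, z = sin φ).
The central angle between the endpoints is δ = arccos(p₁·p₂) ≈ 1.530 rad (87.6°). The total great-circle distance is δ·R ≈ 1.530 × 3959 ≈ 6056 mi, so the target fraction is f = 3900/6056 ≈ 0.644.
Interpolate at f ≈ 0.644 with slerp weights a = sin((1−f)δ)/sin δ ≈ 0.518, b = sin(fδ)/sin δ ≈ 0.834.
p = a·p₁ + b·p₂ ≈ (-0.479, 0.620, -0.621); φ = arcsin(p_z) ≈ -38.39°, λ = atan2(p_y, p_x) ≈ 127.68°.

≈ 38.4°S, 127.7°E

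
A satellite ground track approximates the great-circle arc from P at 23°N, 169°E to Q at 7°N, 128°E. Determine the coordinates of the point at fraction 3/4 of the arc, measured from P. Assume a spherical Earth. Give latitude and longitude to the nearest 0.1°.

Convert each endpoint to a unit vector on the sphere (x = cos φ cos λ, y = cos φ sin λ, z = sin φ).
The central angle between the endpoints is δ = arccos(p₁·p₂) ≈ 0.742 rad (42.5°).
Interpolate at f = 3/4 with slerp weights a = sin((1−f)δ)/sin δ ≈ 0.273, b = sin(fδ)/sin δ ≈ 0.782.
p = a·p₁ + b·p₂ ≈ (-0.724, 0.659, 0.202); φ = arcsin(p_z) ≈ 11.65°, λ = atan2(p_y, p_x) ≈ 137.69°.

≈ 11.6°N, 137.7°E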